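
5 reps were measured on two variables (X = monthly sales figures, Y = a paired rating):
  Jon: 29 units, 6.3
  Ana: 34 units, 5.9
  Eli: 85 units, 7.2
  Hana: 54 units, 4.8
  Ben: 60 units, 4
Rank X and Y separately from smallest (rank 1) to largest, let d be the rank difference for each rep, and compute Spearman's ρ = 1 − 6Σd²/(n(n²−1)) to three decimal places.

Ranks of variable 1: 1, 2, 5, 3, 4
Ranks of variable 2: 4, 3, 5, 2, 1
d = r₁ − r₂: -3, -1, 0, 1, 3
d²: 9, 1, 0, 1, 9; Σd² = 20
ρ = 1 − 6·20/(5·24) = 1 − 120/120 = 0.000

0.000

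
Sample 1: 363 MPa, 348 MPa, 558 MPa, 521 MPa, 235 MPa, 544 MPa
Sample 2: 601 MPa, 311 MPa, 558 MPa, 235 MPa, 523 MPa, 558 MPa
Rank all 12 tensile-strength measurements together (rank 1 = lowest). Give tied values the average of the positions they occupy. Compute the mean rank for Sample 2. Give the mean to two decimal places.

7.25

Sorted (ascending): 235, 235, 311, 348, 363, 521, 523, 544, 558, 558, 558, 601
The 2 values of 235 occupy positions 1–2 → average rank (1+2)/2 = 1.5.
The 3 values of 558 occupy positions 9–11 → average rank 10.
Sample 2 values → pooled ranks: 601→12, 311→3, 558→10, 235→1.5, 523→7, 558→10
Mean rank = (12 + 3 + 10 + 1.5 + 7 + 10) / 6 = 7.25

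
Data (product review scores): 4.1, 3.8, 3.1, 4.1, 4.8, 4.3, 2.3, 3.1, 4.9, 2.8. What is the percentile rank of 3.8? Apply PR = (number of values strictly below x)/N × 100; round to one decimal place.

40.0

N = 10.
Strictly below 3.8: 4. Equal to 3.8: 1.
PR = 4/10 × 100 = 40.0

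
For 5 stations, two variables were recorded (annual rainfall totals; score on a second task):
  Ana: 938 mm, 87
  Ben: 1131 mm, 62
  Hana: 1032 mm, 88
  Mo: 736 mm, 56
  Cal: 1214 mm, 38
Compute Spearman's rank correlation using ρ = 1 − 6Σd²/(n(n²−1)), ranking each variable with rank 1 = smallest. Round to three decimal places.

-0.300

Ranks of variable 1: 2, 4, 3, 1, 5
Ranks of variable 2: 4, 3, 5, 2, 1
d = r₁ − r₂: -2, 1, -2, -1, 4
d²: 4, 1, 4, 1, 16; Σd² = 26
ρ = 1 − 6·26/(5·24) = 1 − 156/120 = -0.300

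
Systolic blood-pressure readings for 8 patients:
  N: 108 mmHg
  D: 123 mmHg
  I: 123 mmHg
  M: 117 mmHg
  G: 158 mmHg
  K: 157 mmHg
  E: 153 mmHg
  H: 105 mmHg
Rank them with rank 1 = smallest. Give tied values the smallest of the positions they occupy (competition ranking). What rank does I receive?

4

Sorted (ascending): 105, 108, 117, 123, 123, 153, 157, 158
The 2 values of 123 occupy positions 4–5 → each gets rank 4.
I has value 123 mmHg → rank 4.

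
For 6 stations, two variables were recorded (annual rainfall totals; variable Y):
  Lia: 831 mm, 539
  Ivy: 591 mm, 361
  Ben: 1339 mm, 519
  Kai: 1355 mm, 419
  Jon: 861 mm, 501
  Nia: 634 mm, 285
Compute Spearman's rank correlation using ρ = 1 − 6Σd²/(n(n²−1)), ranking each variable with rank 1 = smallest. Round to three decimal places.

Ranks of variable 1: 3, 1, 5, 6, 4, 2
Ranks of variable 2: 6, 2, 5, 3, 4, 1
d = r₁ − r₂: -3, -1, 0, 3, 0, 1
d²: 9, 1, 0, 9, 0, 1; Σd² = 20
ρ = 1 − 6·20/(6·35) = 1 − 120/210 = 0.429

0.429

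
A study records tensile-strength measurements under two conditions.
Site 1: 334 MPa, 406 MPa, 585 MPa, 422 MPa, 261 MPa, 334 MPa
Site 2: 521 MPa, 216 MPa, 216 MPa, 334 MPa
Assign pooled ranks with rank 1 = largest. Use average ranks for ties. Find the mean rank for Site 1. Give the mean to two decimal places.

Sorted (descending): 585, 521, 422, 406, 334, 334, 334, 261, 216, 216
The 3 values of 334 occupy positions 5–7 → average rank 6.
The 2 values of 216 occupy positions 9–10 → average rank (9+10)/2 = 9.5.
Site 1 values → pooled ranks: 334→6, 406→4, 585→1, 422→3, 261→8, 334→6
Mean rank = (6 + 4 + 1 + 3 + 8 + 6) / 6 = 4.67

4.67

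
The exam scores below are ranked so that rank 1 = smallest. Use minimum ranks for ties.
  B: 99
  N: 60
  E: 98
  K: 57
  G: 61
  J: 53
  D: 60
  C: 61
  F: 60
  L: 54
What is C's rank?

7

Sorted (ascending): 53, 54, 57, 60, 60, 60, 61, 61, 98, 99
The 3 values of 60 occupy positions 4–6 → each gets rank 4.
The 2 values of 61 occupy positions 7–8 → each gets rank 7.
C has value 61 → rank 7.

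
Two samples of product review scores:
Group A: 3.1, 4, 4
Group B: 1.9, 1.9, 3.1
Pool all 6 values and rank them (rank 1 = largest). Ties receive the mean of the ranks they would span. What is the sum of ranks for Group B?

Sorted (descending): 4, 4, 3.1, 3.1, 1.9, 1.9
The 2 values of 4 occupy positions 1–2 → average rank (1+2)/2 = 1.5.
The 2 values of 3.1 occupy positions 3–4 → average rank (3+4)/2 = 3.5.
The 2 values of 1.9 occupy positions 5–6 → average rank (5+6)/2 = 5.5.
Group B values → pooled ranks: 1.9→5.5, 1.9→5.5, 3.1→3.5
Rank sum = 5.5 + 5.5 + 3.5 = 14.5

14.5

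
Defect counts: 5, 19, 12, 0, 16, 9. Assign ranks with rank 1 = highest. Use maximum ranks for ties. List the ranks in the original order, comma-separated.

5, 1, 3, 6, 2, 4

Sorted (descending): 19, 16, 12, 9, 5, 0
No ties — each value takes its position as its rank.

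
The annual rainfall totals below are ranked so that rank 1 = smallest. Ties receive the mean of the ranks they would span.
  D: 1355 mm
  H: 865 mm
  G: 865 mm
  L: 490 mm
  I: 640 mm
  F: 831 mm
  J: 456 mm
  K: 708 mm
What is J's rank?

1

Sorted (ascending): 456, 490, 640, 708, 831, 865, 865, 1355
The 2 values of 865 occupy positions 6–7 → average rank (6+7)/2 = 6.5.
J has value 456 mm → rank 1.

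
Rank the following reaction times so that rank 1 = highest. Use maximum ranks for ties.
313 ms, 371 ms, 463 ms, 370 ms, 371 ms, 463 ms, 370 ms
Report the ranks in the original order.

Sorted (descending): 463, 463, 371, 371, 370, 370, 313
The 2 values of 463 occupy positions 1–2 → each gets rank 2.
The 2 values of 371 occupy positions 3–4 → each gets rank 4.
The 2 values of 370 occupy positions 5–6 → each gets rank 6.

7, 4, 2, 6, 4, 2, 6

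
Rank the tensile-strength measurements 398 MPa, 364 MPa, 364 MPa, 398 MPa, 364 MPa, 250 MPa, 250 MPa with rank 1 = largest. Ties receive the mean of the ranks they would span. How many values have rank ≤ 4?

5

Sorted (descending): 398, 398, 364, 364, 364, 250, 250
The 2 values of 398 occupy positions 1–2 → average rank (1+2)/2 = 1.5.
The 3 values of 364 occupy positions 3–5 → average rank 4.
The 2 values of 250 occupy positions 6–7 → average rank (6+7)/2 = 6.5.
Ranks ≤ 4: {1.5, 1.5, 4, 4, 4} → 5 values.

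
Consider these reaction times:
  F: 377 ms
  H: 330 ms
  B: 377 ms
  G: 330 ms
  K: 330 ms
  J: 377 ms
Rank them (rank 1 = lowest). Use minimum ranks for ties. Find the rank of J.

4

Sorted (ascending): 330, 330, 330, 377, 377, 377
The 3 values of 330 occupy positions 1–3 → each gets rank 1.
The 3 values of 377 occupy positions 4–6 → each gets rank 4.
J has value 377 ms → rank 4.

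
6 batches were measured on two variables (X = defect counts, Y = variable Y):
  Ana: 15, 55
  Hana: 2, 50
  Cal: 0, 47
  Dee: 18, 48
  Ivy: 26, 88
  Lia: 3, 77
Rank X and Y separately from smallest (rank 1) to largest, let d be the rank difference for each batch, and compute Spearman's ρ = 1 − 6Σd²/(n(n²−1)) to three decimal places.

Ranks of variable 1: 4, 2, 1, 5, 6, 3
Ranks of variable 2: 4, 3, 1, 2, 6, 5
d = r₁ − r₂: 0, -1, 0, 3, 0, -2
d²: 0, 1, 0, 9, 0, 4; Σd² = 14
ρ = 1 − 6·14/(6·35) = 1 − 84/210 = 0.600

0.600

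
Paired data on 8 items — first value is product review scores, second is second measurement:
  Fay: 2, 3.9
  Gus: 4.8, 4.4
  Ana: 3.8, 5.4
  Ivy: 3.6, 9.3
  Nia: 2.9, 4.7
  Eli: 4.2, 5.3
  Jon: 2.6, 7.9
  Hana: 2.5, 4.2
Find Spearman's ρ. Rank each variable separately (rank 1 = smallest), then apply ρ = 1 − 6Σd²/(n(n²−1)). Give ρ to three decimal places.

Ranks of variable 1: 1, 8, 6, 5, 4, 7, 3, 2
Ranks of variable 2: 1, 3, 6, 8, 4, 5, 7, 2
d = r₁ − r₂: 0, 5, 0, -3, 0, 2, -4, 0
d²: 0, 25, 0, 9, 0, 4, 16, 0; Σd² = 54
ρ = 1 − 6·54/(8·63) = 1 − 324/504 = 0.357

0.357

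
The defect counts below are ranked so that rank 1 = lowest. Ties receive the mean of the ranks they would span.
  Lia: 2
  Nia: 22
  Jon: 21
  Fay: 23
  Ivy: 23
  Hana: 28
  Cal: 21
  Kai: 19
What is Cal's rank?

Sorted (ascending): 2, 19, 21, 21, 22, 23, 23, 28
The 2 values of 21 occupy positions 3–4 → average rank (3+4)/2 = 3.5.
The 2 values of 23 occupy positions 6–7 → average rank (6+7)/2 = 6.5.
Cal has value 21 → rank 3.5.

3.5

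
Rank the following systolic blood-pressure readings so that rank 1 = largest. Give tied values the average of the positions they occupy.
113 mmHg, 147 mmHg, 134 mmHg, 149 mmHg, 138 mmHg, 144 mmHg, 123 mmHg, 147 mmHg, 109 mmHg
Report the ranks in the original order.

8, 2.5, 6, 1, 5, 4, 7, 2.5, 9

Sorted (descending): 149, 147, 147, 144, 138, 134, 123, 113, 109
The 2 values of 147 occupy positions 2–3 → average rank (2+3)/2 = 2.5.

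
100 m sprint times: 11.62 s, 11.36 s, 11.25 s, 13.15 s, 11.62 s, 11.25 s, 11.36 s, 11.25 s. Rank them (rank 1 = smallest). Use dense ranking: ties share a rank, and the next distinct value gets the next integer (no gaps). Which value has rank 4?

Sorted (ascending): 11.25, 11.25, 11.25, 11.36, 11.36, 11.62, 11.62, 13.15
The 3 values of 11.25 share dense rank 1.
The 2 values of 11.36 share dense rank 2.
The 2 values of 11.62 share dense rank 3.
Remaining distinct values take the next consecutive integers.
Rank 4 → value 13.15.

13.15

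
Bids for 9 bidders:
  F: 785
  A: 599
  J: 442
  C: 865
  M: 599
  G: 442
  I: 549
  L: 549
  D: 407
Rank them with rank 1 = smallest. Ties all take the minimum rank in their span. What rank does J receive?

Sorted (ascending): 407, 442, 442, 549, 549, 599, 599, 785, 865
The 2 values of 442 occupy positions 2–3 → each gets rank 2.
The 2 values of 549 occupy positions 4–5 → each gets rank 4.
The 2 values of 599 occupy positions 6–7 → each gets rank 6.
J has value 442 → rank 2.

2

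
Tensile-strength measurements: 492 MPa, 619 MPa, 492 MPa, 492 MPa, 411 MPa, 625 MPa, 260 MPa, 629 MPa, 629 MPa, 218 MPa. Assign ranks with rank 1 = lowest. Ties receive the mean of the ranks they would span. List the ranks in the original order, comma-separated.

Sorted (ascending): 218, 260, 411, 492, 492, 492, 619, 625, 629, 629
The 3 values of 492 occupy positions 4–6 → average rank 5.
The 2 values of 629 occupy positions 9–10 → average rank (9+10)/2 = 9.5.

5, 7, 5, 5, 3, 8, 2, 9.5, 9.5, 1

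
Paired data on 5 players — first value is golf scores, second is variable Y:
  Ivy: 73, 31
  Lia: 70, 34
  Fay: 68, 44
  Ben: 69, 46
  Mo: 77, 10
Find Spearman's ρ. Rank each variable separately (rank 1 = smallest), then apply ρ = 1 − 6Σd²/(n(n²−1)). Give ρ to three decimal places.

Ranks of variable 1: 4, 3, 1, 2, 5
Ranks of variable 2: 2, 3, 4, 5, 1
d = r₁ − r₂: 2, 0, -3, -3, 4
d²: 4, 0, 9, 9, 16; Σd² = 38
ρ = 1 − 6·38/(5·24) = 1 − 228/120 = -0.900

-0.900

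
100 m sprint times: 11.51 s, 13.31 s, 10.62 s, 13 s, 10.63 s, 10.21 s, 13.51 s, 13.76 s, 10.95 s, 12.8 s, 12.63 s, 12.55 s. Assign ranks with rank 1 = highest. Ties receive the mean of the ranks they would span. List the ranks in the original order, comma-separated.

Sorted (descending): 13.76, 13.51, 13.31, 13, 12.8, 12.63, 12.55, 11.51, 10.95, 10.63, 10.62, 10.21
No ties — each value takes its position as its rank.

8, 3, 11, 4, 10, 12, 2, 1, 9, 5, 6, 7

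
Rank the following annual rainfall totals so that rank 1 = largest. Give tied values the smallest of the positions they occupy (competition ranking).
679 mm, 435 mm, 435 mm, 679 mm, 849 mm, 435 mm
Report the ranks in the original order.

2, 4, 4, 2, 1, 4

Sorted (descending): 849, 679, 679, 435, 435, 435
The 2 values of 679 occupy positions 2–3 → each gets rank 2.
The 3 values of 435 occupy positions 4–6 → each gets rank 4.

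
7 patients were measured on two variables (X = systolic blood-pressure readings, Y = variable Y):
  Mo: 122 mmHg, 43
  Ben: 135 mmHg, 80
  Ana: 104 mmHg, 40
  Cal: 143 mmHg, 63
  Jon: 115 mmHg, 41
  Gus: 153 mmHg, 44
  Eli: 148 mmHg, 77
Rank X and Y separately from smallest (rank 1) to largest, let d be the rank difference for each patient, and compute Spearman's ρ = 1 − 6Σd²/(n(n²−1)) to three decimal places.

Ranks of variable 1: 3, 4, 1, 5, 2, 7, 6
Ranks of variable 2: 3, 7, 1, 5, 2, 4, 6
d = r₁ − r₂: 0, -3, 0, 0, 0, 3, 0
d²: 0, 9, 0, 0, 0, 9, 0; Σd² = 18
ρ = 1 − 6·18/(7·48) = 1 − 108/336 = 0.679

0.679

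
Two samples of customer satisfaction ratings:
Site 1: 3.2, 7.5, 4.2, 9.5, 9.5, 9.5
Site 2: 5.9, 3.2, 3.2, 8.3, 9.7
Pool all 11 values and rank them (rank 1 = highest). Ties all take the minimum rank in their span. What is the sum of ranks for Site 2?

Sorted (descending): 9.7, 9.5, 9.5, 9.5, 8.3, 7.5, 5.9, 4.2, 3.2, 3.2, 3.2
The 3 values of 9.5 occupy positions 2–4 → each gets rank 2.
The 3 values of 3.2 occupy positions 9–11 → each gets rank 9.
Site 2 values → pooled ranks: 5.9→7, 3.2→9, 3.2→9, 8.3→5, 9.7→1
Rank sum = 7 + 9 + 9 + 5 + 1 = 31

31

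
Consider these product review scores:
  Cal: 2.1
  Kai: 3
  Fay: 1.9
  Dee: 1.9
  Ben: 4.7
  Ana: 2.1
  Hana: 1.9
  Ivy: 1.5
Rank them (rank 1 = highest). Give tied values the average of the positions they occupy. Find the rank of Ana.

3.5

Sorted (descending): 4.7, 3, 2.1, 2.1, 1.9, 1.9, 1.9, 1.5
The 2 values of 2.1 occupy positions 3–4 → average rank (3+4)/2 = 3.5.
The 3 values of 1.9 occupy positions 5–7 → average rank 6.
Ana has value 2.1 → rank 3.5.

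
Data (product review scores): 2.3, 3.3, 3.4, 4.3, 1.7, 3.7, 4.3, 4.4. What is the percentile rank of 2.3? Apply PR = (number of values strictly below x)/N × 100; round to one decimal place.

N = 8.
Strictly below 2.3: 1. Equal to 2.3: 1.
PR = 1/8 × 100 = 12.5

12.5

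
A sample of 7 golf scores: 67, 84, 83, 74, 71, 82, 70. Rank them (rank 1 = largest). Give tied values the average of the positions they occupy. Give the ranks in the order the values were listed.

7, 1, 2, 4, 5, 3, 6

Sorted (descending): 84, 83, 82, 74, 71, 70, 67
No ties — each value takes its position as its rank.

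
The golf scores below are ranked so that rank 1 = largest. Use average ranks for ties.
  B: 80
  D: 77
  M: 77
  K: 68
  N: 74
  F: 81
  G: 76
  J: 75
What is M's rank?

3.5

Sorted (descending): 81, 80, 77, 77, 76, 75, 74, 68
The 2 values of 77 occupy positions 3–4 → average rank (3+4)/2 = 3.5.
M has value 77 → rank 3.5.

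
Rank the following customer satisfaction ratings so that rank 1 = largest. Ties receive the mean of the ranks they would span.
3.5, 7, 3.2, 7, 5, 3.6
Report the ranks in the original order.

5, 1.5, 6, 1.5, 3, 4

Sorted (descending): 7, 7, 5, 3.6, 3.5, 3.2
The 2 values of 7 occupy positions 1–2 → average rank (1+2)/2 = 1.5.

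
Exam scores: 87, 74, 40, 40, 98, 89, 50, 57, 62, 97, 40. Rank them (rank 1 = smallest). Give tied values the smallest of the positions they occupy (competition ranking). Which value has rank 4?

50

Sorted (ascending): 40, 40, 40, 50, 57, 62, 74, 87, 89, 97, 98
The 3 values of 40 occupy positions 1–3 → each gets rank 1.
Rank 4 → value 50.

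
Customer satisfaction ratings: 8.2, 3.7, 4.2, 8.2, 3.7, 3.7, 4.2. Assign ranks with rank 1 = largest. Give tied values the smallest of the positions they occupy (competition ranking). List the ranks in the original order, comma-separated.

Sorted (descending): 8.2, 8.2, 4.2, 4.2, 3.7, 3.7, 3.7
The 2 values of 8.2 occupy positions 1–2 → each gets rank 1.
The 2 values of 4.2 occupy positions 3–4 → each gets rank 3.
The 3 values of 3.7 occupy positions 5–7 → each gets rank 5.

1, 5, 3, 1, 5, 5, 3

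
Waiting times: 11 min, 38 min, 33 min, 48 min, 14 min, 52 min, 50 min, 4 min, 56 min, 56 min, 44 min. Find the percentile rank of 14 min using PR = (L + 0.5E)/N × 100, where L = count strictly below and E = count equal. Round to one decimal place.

N = 11.
Strictly below 14: 2. Equal to 14: 1.
PR = (2 + 0.5·1)/11 × 100 = 22.7

22.7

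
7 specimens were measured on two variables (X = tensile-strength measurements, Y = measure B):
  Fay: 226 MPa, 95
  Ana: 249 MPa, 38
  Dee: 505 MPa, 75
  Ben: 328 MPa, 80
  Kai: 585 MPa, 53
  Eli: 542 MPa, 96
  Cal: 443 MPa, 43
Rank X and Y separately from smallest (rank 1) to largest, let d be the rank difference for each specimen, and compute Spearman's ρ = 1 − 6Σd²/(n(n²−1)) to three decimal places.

0.071

Ranks of variable 1: 1, 2, 5, 3, 7, 6, 4
Ranks of variable 2: 6, 1, 4, 5, 3, 7, 2
d = r₁ − r₂: -5, 1, 1, -2, 4, -1, 2
d²: 25, 1, 1, 4, 16, 1, 4; Σd² = 52
ρ = 1 − 6·52/(7·48) = 1 − 312/336 = 0.071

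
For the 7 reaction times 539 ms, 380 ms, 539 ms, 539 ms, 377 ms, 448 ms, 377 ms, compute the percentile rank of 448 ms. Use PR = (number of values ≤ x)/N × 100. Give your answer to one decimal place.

N = 7.
Strictly below 448: 3. Equal to 448: 1.
PR = 4/7 × 100 = 57.1

57.1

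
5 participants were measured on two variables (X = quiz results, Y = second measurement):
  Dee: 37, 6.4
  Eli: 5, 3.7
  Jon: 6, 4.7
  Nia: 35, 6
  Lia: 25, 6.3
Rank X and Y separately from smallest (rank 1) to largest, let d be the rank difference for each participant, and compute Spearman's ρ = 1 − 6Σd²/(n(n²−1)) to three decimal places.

0.900

Ranks of variable 1: 5, 1, 2, 4, 3
Ranks of variable 2: 5, 1, 2, 3, 4
d = r₁ − r₂: 0, 0, 0, 1, -1
d²: 0, 0, 0, 1, 1; Σd² = 2
ρ = 1 − 6·2/(5·24) = 1 − 12/120 = 0.900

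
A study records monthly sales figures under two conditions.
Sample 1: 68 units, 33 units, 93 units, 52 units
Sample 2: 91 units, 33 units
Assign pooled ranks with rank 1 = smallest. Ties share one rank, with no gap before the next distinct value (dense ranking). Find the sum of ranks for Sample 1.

11

Sorted (ascending): 33, 33, 52, 68, 91, 93
The 2 values of 33 share dense rank 1.
Remaining distinct values take the next consecutive integers.
Sample 1 values → pooled ranks: 68→3, 33→1, 93→5, 52→2
Rank sum = 3 + 1 + 5 + 2 = 11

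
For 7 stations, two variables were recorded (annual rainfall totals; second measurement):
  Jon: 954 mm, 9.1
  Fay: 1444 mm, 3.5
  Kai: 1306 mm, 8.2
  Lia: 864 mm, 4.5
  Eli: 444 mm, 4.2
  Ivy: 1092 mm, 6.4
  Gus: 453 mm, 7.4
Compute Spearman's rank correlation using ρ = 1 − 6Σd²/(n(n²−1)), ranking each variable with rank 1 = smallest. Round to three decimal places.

0.000

Ranks of variable 1: 4, 7, 6, 3, 1, 5, 2
Ranks of variable 2: 7, 1, 6, 3, 2, 4, 5
d = r₁ − r₂: -3, 6, 0, 0, -1, 1, -3
d²: 9, 36, 0, 0, 1, 1, 9; Σd² = 56
ρ = 1 − 6·56/(7·48) = 1 − 336/336 = 0.000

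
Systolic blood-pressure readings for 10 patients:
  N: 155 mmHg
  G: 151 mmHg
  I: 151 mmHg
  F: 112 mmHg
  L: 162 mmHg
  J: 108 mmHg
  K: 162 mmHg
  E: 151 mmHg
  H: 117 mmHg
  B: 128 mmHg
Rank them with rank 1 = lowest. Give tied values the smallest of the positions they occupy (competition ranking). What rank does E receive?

5

Sorted (ascending): 108, 112, 117, 128, 151, 151, 151, 155, 162, 162
The 3 values of 151 occupy positions 5–7 → each gets rank 5.
The 2 values of 162 occupy positions 9–10 → each gets rank 9.
E has value 151 mmHg → rank 5.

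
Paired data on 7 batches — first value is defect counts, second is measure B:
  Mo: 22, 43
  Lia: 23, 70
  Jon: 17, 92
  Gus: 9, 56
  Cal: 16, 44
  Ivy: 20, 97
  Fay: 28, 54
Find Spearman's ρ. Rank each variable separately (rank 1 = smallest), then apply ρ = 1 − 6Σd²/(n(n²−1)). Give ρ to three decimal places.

Ranks of variable 1: 5, 6, 3, 1, 2, 4, 7
Ranks of variable 2: 1, 5, 6, 4, 2, 7, 3
d = r₁ − r₂: 4, 1, -3, -3, 0, -3, 4
d²: 16, 1, 9, 9, 0, 9, 16; Σd² = 60
ρ = 1 − 6·60/(7·48) = 1 − 360/336 = -0.071

-0.071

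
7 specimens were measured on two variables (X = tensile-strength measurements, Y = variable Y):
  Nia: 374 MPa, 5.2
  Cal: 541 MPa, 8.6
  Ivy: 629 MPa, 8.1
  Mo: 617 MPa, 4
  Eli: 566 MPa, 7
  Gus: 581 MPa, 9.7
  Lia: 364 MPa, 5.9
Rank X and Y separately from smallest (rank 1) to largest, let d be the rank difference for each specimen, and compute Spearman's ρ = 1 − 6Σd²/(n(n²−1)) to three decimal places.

Ranks of variable 1: 2, 3, 7, 6, 4, 5, 1
Ranks of variable 2: 2, 6, 5, 1, 4, 7, 3
d = r₁ − r₂: 0, -3, 2, 5, 0, -2, -2
d²: 0, 9, 4, 25, 0, 4, 4; Σd² = 46
ρ = 1 − 6·46/(7·48) = 1 − 276/336 = 0.179

0.179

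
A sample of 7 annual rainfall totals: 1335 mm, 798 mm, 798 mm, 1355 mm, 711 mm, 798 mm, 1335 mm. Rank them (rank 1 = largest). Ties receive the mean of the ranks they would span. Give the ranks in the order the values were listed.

2.5, 5, 5, 1, 7, 5, 2.5

Sorted (descending): 1355, 1335, 1335, 798, 798, 798, 711
The 2 values of 1335 occupy positions 2–3 → average rank (2+3)/2 = 2.5.
The 3 values of 798 occupy positions 4–6 → average rank 5.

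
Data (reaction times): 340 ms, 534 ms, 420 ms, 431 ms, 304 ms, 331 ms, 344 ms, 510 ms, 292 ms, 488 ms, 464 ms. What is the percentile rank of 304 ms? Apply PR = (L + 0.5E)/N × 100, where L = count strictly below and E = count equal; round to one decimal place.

N = 11.
Strictly below 304: 1. Equal to 304: 1.
PR = (1 + 0.5·1)/11 × 100 = 13.6

13.6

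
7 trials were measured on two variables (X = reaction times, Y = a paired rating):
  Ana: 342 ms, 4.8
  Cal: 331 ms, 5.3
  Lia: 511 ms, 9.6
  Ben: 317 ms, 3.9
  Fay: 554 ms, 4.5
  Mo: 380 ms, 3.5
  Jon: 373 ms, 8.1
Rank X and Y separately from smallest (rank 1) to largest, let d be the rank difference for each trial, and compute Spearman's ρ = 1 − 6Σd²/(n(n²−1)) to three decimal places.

0.143

Ranks of variable 1: 3, 2, 6, 1, 7, 5, 4
Ranks of variable 2: 4, 5, 7, 2, 3, 1, 6
d = r₁ − r₂: -1, -3, -1, -1, 4, 4, -2
d²: 1, 9, 1, 1, 16, 16, 4; Σd² = 48
ρ = 1 − 6·48/(7·48) = 1 − 288/336 = 0.143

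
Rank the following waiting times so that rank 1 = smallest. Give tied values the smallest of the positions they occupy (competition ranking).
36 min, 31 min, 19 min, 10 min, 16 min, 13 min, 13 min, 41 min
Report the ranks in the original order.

7, 6, 5, 1, 4, 2, 2, 8

Sorted (ascending): 10, 13, 13, 16, 19, 31, 36, 41
The 2 values of 13 occupy positions 2–3 → each gets rank 2.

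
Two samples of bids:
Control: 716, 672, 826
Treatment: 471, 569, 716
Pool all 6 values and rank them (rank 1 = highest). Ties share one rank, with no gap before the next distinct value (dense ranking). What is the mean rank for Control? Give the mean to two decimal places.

2.00

Sorted (descending): 826, 716, 716, 672, 569, 471
The 2 values of 716 share dense rank 2.
Remaining distinct values take the next consecutive integers.
Control values → pooled ranks: 716→2, 672→3, 826→1
Mean rank = (2 + 3 + 1) / 3 = 2.00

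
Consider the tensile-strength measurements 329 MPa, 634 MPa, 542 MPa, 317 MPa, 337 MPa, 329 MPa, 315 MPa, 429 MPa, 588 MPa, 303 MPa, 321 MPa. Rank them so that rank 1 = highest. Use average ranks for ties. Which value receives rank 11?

303

Sorted (descending): 634, 588, 542, 429, 337, 329, 329, 321, 317, 315, 303
The 2 values of 329 occupy positions 6–7 → average rank (6+7)/2 = 6.5.
Rank 11 → value 303.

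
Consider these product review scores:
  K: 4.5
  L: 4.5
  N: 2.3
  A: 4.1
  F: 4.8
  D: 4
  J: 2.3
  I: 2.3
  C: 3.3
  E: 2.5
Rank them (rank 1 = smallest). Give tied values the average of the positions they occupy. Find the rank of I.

Sorted (ascending): 2.3, 2.3, 2.3, 2.5, 3.3, 4, 4.1, 4.5, 4.5, 4.8
The 3 values of 2.3 occupy positions 1–3 → average rank 2.
The 2 values of 4.5 occupy positions 8–9 → average rank (8+9)/2 = 8.5.
I has value 2.3 → rank 2.

2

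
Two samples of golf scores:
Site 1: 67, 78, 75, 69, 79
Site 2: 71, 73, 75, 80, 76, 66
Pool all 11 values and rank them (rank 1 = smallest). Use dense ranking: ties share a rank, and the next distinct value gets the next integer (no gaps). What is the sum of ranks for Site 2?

Sorted (ascending): 66, 67, 69, 71, 73, 75, 75, 76, 78, 79, 80
The 2 values of 75 share dense rank 6.
Remaining distinct values take the next consecutive integers.
Site 2 values → pooled ranks: 71→4, 73→5, 75→6, 80→10, 76→7, 66→1
Rank sum = 4 + 5 + 6 + 10 + 7 + 1 = 33

33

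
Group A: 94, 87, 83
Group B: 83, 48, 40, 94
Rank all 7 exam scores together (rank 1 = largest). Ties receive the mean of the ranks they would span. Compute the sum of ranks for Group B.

Sorted (descending): 94, 94, 87, 83, 83, 48, 40
The 2 values of 94 occupy positions 1–2 → average rank (1+2)/2 = 1.5.
The 2 values of 83 occupy positions 4–5 → average rank (4+5)/2 = 4.5.
Group B values → pooled ranks: 83→4.5, 48→6, 40→7, 94→1.5
Rank sum = 4.5 + 6 + 7 + 1.5 = 19

19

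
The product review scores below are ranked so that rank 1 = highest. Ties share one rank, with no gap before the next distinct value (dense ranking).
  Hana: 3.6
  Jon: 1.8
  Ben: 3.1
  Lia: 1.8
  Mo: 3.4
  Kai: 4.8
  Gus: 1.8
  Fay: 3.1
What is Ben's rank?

4

Sorted (descending): 4.8, 3.6, 3.4, 3.1, 3.1, 1.8, 1.8, 1.8
The 2 values of 3.1 share dense rank 4.
The 3 values of 1.8 share dense rank 5.
Remaining distinct values take the next consecutive integers.
Ben has value 3.1 → rank 4.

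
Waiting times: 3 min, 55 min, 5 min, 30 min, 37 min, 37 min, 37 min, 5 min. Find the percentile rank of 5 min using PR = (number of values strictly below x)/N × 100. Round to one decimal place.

N = 8.
Strictly below 5: 1. Equal to 5: 2.
PR = 1/8 × 100 = 12.5

12.5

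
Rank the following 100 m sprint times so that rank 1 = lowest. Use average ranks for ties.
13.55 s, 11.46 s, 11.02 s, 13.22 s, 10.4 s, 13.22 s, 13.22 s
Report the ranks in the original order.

Sorted (ascending): 10.4, 11.02, 11.46, 13.22, 13.22, 13.22, 13.55
The 3 values of 13.22 occupy positions 4–6 → average rank 5.

7, 3, 2, 5, 1, 5, 5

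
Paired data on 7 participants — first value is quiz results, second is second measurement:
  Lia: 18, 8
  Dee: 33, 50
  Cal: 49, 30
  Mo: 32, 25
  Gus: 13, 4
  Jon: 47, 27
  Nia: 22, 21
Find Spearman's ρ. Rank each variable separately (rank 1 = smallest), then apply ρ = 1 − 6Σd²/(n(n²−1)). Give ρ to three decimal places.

0.893

Ranks of variable 1: 2, 5, 7, 4, 1, 6, 3
Ranks of variable 2: 2, 7, 6, 4, 1, 5, 3
d = r₁ − r₂: 0, -2, 1, 0, 0, 1, 0
d²: 0, 4, 1, 0, 0, 1, 0; Σd² = 6
ρ = 1 − 6·6/(7·48) = 1 − 36/336 = 0.893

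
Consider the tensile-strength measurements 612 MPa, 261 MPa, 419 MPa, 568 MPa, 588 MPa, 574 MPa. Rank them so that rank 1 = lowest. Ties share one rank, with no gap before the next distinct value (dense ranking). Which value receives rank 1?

Sorted (ascending): 261, 419, 568, 574, 588, 612
No ties — each value takes its position as its rank.
Rank 1 → value 261.

261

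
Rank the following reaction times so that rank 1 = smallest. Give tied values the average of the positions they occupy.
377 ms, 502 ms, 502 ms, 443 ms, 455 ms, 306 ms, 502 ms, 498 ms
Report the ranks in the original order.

2, 7, 7, 3, 4, 1, 7, 5

Sorted (ascending): 306, 377, 443, 455, 498, 502, 502, 502
The 3 values of 502 occupy positions 6–8 → average rank 7.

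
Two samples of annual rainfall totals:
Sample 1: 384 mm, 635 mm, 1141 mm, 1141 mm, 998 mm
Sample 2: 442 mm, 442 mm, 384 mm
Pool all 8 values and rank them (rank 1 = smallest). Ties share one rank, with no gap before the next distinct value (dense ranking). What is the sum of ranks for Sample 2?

5

Sorted (ascending): 384, 384, 442, 442, 635, 998, 1141, 1141
The 2 values of 384 share dense rank 1.
The 2 values of 442 share dense rank 2.
The 2 values of 1141 share dense rank 5.
Remaining distinct values take the next consecutive integers.
Sample 2 values → pooled ranks: 442→2, 442→2, 384→1
Rank sum = 2 + 2 + 1 = 5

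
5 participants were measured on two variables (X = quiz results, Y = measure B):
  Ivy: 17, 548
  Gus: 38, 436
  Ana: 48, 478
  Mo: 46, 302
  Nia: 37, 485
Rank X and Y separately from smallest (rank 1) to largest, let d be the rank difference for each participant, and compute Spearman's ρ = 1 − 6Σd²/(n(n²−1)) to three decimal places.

Ranks of variable 1: 1, 3, 5, 4, 2
Ranks of variable 2: 5, 2, 3, 1, 4
d = r₁ − r₂: -4, 1, 2, 3, -2
d²: 16, 1, 4, 9, 4; Σd² = 34
ρ = 1 − 6·34/(5·24) = 1 − 204/120 = -0.700

-0.700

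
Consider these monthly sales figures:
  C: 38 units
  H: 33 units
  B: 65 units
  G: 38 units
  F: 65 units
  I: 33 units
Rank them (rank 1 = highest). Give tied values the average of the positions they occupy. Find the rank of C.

3.5

Sorted (descending): 65, 65, 38, 38, 33, 33
The 2 values of 65 occupy positions 1–2 → average rank (1+2)/2 = 1.5.
The 2 values of 38 occupy positions 3–4 → average rank (3+4)/2 = 3.5.
The 2 values of 33 occupy positions 5–6 → average rank (5+6)/2 = 5.5.
C has value 38 units → rank 3.5.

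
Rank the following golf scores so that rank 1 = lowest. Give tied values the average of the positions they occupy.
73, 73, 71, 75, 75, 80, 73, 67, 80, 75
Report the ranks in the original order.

Sorted (ascending): 67, 71, 73, 73, 73, 75, 75, 75, 80, 80
The 3 values of 73 occupy positions 3–5 → average rank 4.
The 3 values of 75 occupy positions 6–8 → average rank 7.
The 2 values of 80 occupy positions 9–10 → average rank (9+10)/2 = 9.5.

4, 4, 2, 7, 7, 9.5, 4, 1, 9.5, 7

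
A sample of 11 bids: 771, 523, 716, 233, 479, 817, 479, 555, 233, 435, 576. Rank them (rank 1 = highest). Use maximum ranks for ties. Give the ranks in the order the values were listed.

2, 6, 3, 11, 8, 1, 8, 5, 11, 9, 4

Sorted (descending): 817, 771, 716, 576, 555, 523, 479, 479, 435, 233, 233
The 2 values of 479 occupy positions 7–8 → each gets rank 8.
The 2 values of 233 occupy positions 10–11 → each gets rank 11.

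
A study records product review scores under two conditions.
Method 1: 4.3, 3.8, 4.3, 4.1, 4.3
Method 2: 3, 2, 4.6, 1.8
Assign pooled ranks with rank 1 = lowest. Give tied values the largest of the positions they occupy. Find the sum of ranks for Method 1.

33

Sorted (ascending): 1.8, 2, 3, 3.8, 4.1, 4.3, 4.3, 4.3, 4.6
The 3 values of 4.3 occupy positions 6–8 → each gets rank 8.
Method 1 values → pooled ranks: 4.3→8, 3.8→4, 4.3→8, 4.1→5, 4.3→8
Rank sum = 8 + 4 + 8 + 5 + 8 = 33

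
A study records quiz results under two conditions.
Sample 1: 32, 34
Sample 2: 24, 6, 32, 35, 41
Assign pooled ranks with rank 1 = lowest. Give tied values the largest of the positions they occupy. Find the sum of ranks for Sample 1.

9

Sorted (ascending): 6, 24, 32, 32, 34, 35, 41
The 2 values of 32 occupy positions 3–4 → each gets rank 4.
Sample 1 values → pooled ranks: 32→4, 34→5
Rank sum = 4 + 5 = 9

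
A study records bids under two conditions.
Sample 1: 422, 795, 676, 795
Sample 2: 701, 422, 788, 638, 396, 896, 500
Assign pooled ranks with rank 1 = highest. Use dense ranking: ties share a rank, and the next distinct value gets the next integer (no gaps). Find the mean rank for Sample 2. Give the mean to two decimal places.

5.43

Sorted (descending): 896, 795, 795, 788, 701, 676, 638, 500, 422, 422, 396
The 2 values of 795 share dense rank 2.
The 2 values of 422 share dense rank 8.
Remaining distinct values take the next consecutive integers.
Sample 2 values → pooled ranks: 701→4, 422→8, 788→3, 638→6, 396→9, 896→1, 500→7
Mean rank = (4 + 8 + 3 + 6 + 9 + 1 + 7) / 7 = 5.43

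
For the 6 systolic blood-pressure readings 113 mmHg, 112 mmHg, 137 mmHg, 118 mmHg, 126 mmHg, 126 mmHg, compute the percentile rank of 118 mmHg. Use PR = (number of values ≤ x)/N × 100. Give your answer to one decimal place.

50.0

N = 6.
Strictly below 118: 2. Equal to 118: 1.
PR = 3/6 × 100 = 50.0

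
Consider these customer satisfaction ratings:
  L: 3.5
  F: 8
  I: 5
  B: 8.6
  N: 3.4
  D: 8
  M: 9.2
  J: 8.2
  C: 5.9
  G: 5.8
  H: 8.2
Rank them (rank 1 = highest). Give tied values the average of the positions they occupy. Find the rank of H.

3.5

Sorted (descending): 9.2, 8.6, 8.2, 8.2, 8, 8, 5.9, 5.8, 5, 3.5, 3.4
The 2 values of 8.2 occupy positions 3–4 → average rank (3+4)/2 = 3.5.
The 2 values of 8 occupy positions 5–6 → average rank (5+6)/2 = 5.5.
H has value 8.2 → rank 3.5.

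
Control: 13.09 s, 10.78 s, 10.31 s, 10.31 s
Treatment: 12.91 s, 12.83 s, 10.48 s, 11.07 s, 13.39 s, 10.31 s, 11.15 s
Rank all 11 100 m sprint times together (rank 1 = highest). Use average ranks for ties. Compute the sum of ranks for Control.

Sorted (descending): 13.39, 13.09, 12.91, 12.83, 11.15, 11.07, 10.78, 10.48, 10.31, 10.31, 10.31
The 3 values of 10.31 occupy positions 9–11 → average rank 10.
Control values → pooled ranks: 13.09→2, 10.78→7, 10.31→10, 10.31→10
Rank sum = 2 + 7 + 10 + 10 = 29

29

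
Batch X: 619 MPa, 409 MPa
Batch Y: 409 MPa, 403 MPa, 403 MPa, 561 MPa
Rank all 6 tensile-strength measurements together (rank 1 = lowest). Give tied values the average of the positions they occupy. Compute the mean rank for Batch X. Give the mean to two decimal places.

Sorted (ascending): 403, 403, 409, 409, 561, 619
The 2 values of 403 occupy positions 1–2 → average rank (1+2)/2 = 1.5.
The 2 values of 409 occupy positions 3–4 → average rank (3+4)/2 = 3.5.
Batch X values → pooled ranks: 619→6, 409→3.5
Mean rank = (6 + 3.5) / 2 = 4.75

4.75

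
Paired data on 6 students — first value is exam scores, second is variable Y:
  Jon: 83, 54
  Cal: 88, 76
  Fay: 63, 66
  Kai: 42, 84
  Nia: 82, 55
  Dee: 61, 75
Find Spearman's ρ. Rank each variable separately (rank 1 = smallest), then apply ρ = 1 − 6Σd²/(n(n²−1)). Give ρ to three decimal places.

Ranks of variable 1: 5, 6, 3, 1, 4, 2
Ranks of variable 2: 1, 5, 3, 6, 2, 4
d = r₁ − r₂: 4, 1, 0, -5, 2, -2
d²: 16, 1, 0, 25, 4, 4; Σd² = 50
ρ = 1 − 6·50/(6·35) = 1 − 300/210 = -0.429

-0.429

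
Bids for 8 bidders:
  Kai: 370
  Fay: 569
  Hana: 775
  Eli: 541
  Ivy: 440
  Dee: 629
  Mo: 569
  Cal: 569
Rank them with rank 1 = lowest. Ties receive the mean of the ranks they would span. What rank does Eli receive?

3

Sorted (ascending): 370, 440, 541, 569, 569, 569, 629, 775
The 3 values of 569 occupy positions 4–6 → average rank 5.
Eli has value 541 → rank 3.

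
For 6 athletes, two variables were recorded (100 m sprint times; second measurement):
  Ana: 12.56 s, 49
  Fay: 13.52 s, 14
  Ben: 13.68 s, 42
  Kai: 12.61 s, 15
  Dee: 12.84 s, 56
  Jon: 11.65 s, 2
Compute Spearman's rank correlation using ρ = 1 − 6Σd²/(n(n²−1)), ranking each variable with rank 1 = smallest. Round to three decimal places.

Ranks of variable 1: 2, 5, 6, 3, 4, 1
Ranks of variable 2: 5, 2, 4, 3, 6, 1
d = r₁ − r₂: -3, 3, 2, 0, -2, 0
d²: 9, 9, 4, 0, 4, 0; Σd² = 26
ρ = 1 − 6·26/(6·35) = 1 − 156/210 = 0.257

0.257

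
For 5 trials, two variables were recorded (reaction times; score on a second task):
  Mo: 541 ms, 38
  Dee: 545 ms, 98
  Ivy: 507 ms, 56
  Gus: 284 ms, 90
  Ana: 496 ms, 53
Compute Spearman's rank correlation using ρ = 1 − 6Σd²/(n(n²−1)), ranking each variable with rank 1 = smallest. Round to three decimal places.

Ranks of variable 1: 4, 5, 3, 1, 2
Ranks of variable 2: 1, 5, 3, 4, 2
d = r₁ − r₂: 3, 0, 0, -3, 0
d²: 9, 0, 0, 9, 0; Σd² = 18
ρ = 1 − 6·18/(5·24) = 1 − 108/120 = 0.100

0.100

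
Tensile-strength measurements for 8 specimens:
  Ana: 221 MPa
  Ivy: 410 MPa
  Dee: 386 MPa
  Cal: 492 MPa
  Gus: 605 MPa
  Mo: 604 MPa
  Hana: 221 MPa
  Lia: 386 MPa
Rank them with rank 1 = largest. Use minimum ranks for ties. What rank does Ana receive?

7

Sorted (descending): 605, 604, 492, 410, 386, 386, 221, 221
The 2 values of 386 occupy positions 5–6 → each gets rank 5.
The 2 values of 221 occupy positions 7–8 → each gets rank 7.
Ana has value 221 MPa → rank 7.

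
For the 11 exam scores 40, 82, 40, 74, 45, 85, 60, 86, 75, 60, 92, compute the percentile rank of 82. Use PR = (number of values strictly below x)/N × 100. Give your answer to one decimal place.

63.6

N = 11.
Strictly below 82: 7. Equal to 82: 1.
PR = 7/11 × 100 = 63.6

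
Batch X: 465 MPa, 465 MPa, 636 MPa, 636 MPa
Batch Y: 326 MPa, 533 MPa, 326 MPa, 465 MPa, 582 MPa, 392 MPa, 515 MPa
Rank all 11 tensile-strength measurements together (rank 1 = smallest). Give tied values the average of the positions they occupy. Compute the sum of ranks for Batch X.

Sorted (ascending): 326, 326, 392, 465, 465, 465, 515, 533, 582, 636, 636
The 2 values of 326 occupy positions 1–2 → average rank (1+2)/2 = 1.5.
The 3 values of 465 occupy positions 4–6 → average rank 5.
The 2 values of 636 occupy positions 10–11 → average rank (10+11)/2 = 10.5.
Batch X values → pooled ranks: 465→5, 465→5, 636→10.5, 636→10.5
Rank sum = 5 + 5 + 10.5 + 10.5 = 31

31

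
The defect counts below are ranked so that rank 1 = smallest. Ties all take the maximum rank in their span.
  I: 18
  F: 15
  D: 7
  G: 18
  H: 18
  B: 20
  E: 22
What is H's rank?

5

Sorted (ascending): 7, 15, 18, 18, 18, 20, 22
The 3 values of 18 occupy positions 3–5 → each gets rank 5.
H has value 18 → rank 5.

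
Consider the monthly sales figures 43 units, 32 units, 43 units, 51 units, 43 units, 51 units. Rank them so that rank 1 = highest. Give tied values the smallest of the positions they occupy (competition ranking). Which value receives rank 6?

Sorted (descending): 51, 51, 43, 43, 43, 32
The 2 values of 51 occupy positions 1–2 → each gets rank 1.
The 3 values of 43 occupy positions 3–5 → each gets rank 3.
Rank 6 → value 32.

32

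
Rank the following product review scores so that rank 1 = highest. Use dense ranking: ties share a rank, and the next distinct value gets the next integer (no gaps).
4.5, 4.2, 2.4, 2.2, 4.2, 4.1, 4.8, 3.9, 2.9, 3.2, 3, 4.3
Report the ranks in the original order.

Sorted (descending): 4.8, 4.5, 4.3, 4.2, 4.2, 4.1, 3.9, 3.2, 3, 2.9, 2.4, 2.2
The 2 values of 4.2 share dense rank 4.
Remaining distinct values take the next consecutive integers.

2, 4, 10, 11, 4, 5, 1, 6, 9, 7, 8, 3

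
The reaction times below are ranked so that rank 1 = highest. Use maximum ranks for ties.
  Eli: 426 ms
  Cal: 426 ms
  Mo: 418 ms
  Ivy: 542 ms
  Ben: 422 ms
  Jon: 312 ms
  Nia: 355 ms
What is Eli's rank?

3

Sorted (descending): 542, 426, 426, 422, 418, 355, 312
The 2 values of 426 occupy positions 2–3 → each gets rank 3.
Eli has value 426 ms → rank 3.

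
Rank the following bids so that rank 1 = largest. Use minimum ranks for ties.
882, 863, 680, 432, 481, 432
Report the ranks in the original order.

Sorted (descending): 882, 863, 680, 481, 432, 432
The 2 values of 432 occupy positions 5–6 → each gets rank 5.

1, 2, 3, 5, 4, 5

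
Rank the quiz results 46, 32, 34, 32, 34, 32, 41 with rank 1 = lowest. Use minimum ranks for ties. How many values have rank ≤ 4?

5

Sorted (ascending): 32, 32, 32, 34, 34, 41, 46
The 3 values of 32 occupy positions 1–3 → each gets rank 1.
The 2 values of 34 occupy positions 4–5 → each gets rank 4.
Ranks ≤ 4: {1, 1, 1, 4, 4} → 5 values.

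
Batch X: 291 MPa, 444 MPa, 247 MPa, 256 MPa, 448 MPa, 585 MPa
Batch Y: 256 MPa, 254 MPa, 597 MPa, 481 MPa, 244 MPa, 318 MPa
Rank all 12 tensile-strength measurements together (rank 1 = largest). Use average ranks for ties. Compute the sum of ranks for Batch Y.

Sorted (descending): 597, 585, 481, 448, 444, 318, 291, 256, 256, 254, 247, 244
The 2 values of 256 occupy positions 8–9 → average rank (8+9)/2 = 8.5.
Batch Y values → pooled ranks: 256→8.5, 254→10, 597→1, 481→3, 244→12, 318→6
Rank sum = 8.5 + 10 + 1 + 3 + 12 + 6 = 40.5

40.5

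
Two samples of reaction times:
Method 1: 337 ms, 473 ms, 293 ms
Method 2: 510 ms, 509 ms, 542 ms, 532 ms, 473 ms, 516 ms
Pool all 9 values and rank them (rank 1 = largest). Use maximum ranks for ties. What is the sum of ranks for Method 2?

Sorted (descending): 542, 532, 516, 510, 509, 473, 473, 337, 293
The 2 values of 473 occupy positions 6–7 → each gets rank 7.
Method 2 values → pooled ranks: 510→4, 509→5, 542→1, 532→2, 473→7, 516→3
Rank sum = 4 + 5 + 1 + 2 + 7 + 3 = 22

22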